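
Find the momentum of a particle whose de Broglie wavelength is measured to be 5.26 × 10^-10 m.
1.26 × 10^-24 kg·m/s

From the de Broglie relation λ = h/p, we solve for p:

p = h/λ
p = (6.626 × 10^-34 J·s) / (5.26 × 10^-10 m)
p = 1.26 × 10^-24 kg·m/s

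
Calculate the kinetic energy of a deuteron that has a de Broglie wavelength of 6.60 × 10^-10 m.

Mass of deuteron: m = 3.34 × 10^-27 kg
1.51 × 10^-22 J (or 9.42 × 10^-4 eV)

From λ = h/√(2mKE), we solve for KE:

λ² = h²/(2mKE)
KE = h²/(2mλ²)
KE = (6.626 × 10^-34 J·s)² / (2 × 3.34 × 10^-27 kg × (6.60 × 10^-10 m)²)
KE = 1.51 × 10^-22 J
KE = 9.42 × 10^-4 eV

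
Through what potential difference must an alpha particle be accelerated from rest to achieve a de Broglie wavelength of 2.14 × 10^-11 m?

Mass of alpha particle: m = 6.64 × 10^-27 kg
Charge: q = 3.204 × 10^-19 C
2.25 × 10^-1 V

From λ = h/√(2mqV), we solve for V:

λ² = h²/(2mqV)
V = h²/(2mqλ²)
V = (6.626 × 10^-34 J·s)² / (2 × 6.64 × 10^-27 kg × 3.204 × 10^-19 C × (2.14 × 10^-11 m)²)
V = 2.25 × 10^-1 V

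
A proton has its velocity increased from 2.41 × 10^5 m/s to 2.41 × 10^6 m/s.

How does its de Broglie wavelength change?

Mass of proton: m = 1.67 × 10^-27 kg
The wavelength decreases by a factor of 10.

Using λ = h/(mv):

Initial wavelength: λ₁ = h/(mv₁) = 1.65 × 10^-12 m
Final wavelength: λ₂ = h/(mv₂) = 1.65 × 10^-13 m

Since λ ∝ 1/v, when velocity increases by a factor of 10, the wavelength decreases by a factor of 10.

λ₂/λ₁ = v₁/v₂ = 1/10

The wavelength decreases by a factor of 10.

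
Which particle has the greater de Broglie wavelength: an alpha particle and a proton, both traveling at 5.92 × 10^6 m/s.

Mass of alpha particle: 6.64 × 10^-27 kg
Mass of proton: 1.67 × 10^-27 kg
The proton has the longer wavelength.

Using λ = h/(mv), since both particles have the same velocity, the wavelength depends only on mass.

For alpha particle: λ₁ = h/(m₁v) = 1.69 × 10^-14 m
For proton: λ₂ = h/(m₂v) = 6.70 × 10^-14 m

Since λ ∝ 1/m at constant velocity, the lighter particle has the longer wavelength.

The proton has the longer de Broglie wavelength.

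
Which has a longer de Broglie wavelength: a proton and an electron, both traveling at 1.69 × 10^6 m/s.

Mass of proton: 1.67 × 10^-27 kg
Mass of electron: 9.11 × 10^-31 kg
The electron has the longer wavelength.

Using λ = h/(mv), since both particles have the same velocity, the wavelength depends only on mass.

For proton: λ₁ = h/(m₁v) = 2.35 × 10^-13 m
For electron: λ₂ = h/(m₂v) = 4.30 × 10^-10 m

Since λ ∝ 1/m at constant velocity, the lighter particle has the longer wavelength.

The electron has the longer de Broglie wavelength.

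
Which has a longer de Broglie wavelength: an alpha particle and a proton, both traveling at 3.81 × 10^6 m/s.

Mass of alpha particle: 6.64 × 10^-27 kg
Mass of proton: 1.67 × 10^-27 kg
The proton has the longer wavelength.

Using λ = h/(mv), since both particles have the same velocity, the wavelength depends only on mass.

For alpha particle: λ₁ = h/(m₁v) = 2.62 × 10^-14 m
For proton: λ₂ = h/(m₂v) = 1.04 × 10^-13 m

Since λ ∝ 1/m at constant velocity, the lighter particle has the longer wavelength.

The proton has the longer de Broglie wavelength.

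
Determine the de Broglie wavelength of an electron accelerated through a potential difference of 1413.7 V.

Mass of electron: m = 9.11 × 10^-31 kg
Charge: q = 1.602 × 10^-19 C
3.26 × 10^-11 m

When a particle is accelerated through voltage V, it gains kinetic energy KE = qV.

The de Broglie wavelength is then λ = h/√(2mqV):

λ = h/√(2mqV)
λ = (6.626 × 10^-34 J·s) / √(2 × 9.11 × 10^-31 kg × 1.602 × 10^-19 C × 1413.7 V)
λ = 3.26 × 10^-11 m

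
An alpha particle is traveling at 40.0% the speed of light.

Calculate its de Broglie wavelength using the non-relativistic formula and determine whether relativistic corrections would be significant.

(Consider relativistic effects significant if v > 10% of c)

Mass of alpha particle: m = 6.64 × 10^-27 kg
Yes, relativistic corrections are needed.

Using the non-relativistic de Broglie formula λ = h/(mv):

v = 40.0% × c = 1.199 × 10^8 m/s

λ = h/(mv)
λ = (6.626 × 10^-34 J·s) / (6.64 × 10^-27 kg × 1.199 × 10^8 m/s)
λ = 8.32 × 10^-16 m

Since v = 40.0% of c > 10% of c, relativistic corrections ARE significant and the actual wavelength would differ from this non-relativistic estimate.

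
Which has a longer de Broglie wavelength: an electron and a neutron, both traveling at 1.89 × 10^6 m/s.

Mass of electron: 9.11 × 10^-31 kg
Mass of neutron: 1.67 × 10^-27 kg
The electron has the longer wavelength.

Using λ = h/(mv), since both particles have the same velocity, the wavelength depends only on mass.

For electron: λ₁ = h/(m₁v) = 3.85 × 10^-10 m
For neutron: λ₂ = h/(m₂v) = 2.10 × 10^-13 m

Since λ ∝ 1/m at constant velocity, the lighter particle has the longer wavelength.

The electron has the longer de Broglie wavelength.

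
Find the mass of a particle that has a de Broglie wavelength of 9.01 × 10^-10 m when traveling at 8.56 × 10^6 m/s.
8.59 × 10^-32 kg

From the de Broglie relation λ = h/(mv), we solve for m:

m = h/(λv)
m = (6.626 × 10^-34 J·s) / (9.01 × 10^-10 m × 8.56 × 10^6 m/s)
m = 8.59 × 10^-32 kg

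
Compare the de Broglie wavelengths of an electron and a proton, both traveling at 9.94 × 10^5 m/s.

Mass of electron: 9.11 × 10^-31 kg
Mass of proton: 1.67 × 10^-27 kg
The electron has the longer wavelength.

Using λ = h/(mv), since both particles have the same velocity, the wavelength depends only on mass.

For electron: λ₁ = h/(m₁v) = 7.32 × 10^-10 m
For proton: λ₂ = h/(m₂v) = 3.99 × 10^-13 m

Since λ ∝ 1/m at constant velocity, the lighter particle has the longer wavelength.

The electron has the longer de Broglie wavelength.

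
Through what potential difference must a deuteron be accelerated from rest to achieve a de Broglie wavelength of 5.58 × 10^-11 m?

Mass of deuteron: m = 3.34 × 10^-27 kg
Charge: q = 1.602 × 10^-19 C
1.32 × 10^-1 V

From λ = h/√(2mqV), we solve for V:

λ² = h²/(2mqV)
V = h²/(2mqλ²)
V = (6.626 × 10^-34 J·s)² / (2 × 3.34 × 10^-27 kg × 1.602 × 10^-19 C × (5.58 × 10^-11 m)²)
V = 1.32 × 10^-1 V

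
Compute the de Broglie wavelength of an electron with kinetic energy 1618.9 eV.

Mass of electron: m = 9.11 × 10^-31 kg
3.05 × 10^-11 m

Using λ = h/√(2mKE):

First convert KE to Joules: KE = 1618.9 eV = 2.594 × 10^-16 J

λ = h/√(2mKE)
λ = (6.626 × 10^-34 J·s) / √(2 × 9.11 × 10^-31 kg × 2.594 × 10^-16 J)
λ = 3.05 × 10^-11 m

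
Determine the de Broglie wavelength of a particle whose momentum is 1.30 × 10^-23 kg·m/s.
5.10 × 10^-11 m

Using the de Broglie relation λ = h/p:

λ = h/p
λ = (6.626 × 10^-34 J·s) / (1.30 × 10^-23 kg·m/s)
λ = 5.10 × 10^-11 m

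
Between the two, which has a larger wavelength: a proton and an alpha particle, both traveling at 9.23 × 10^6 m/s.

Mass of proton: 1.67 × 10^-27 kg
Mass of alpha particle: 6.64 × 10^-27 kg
The proton has the longer wavelength.

Using λ = h/(mv), since both particles have the same velocity, the wavelength depends only on mass.

For proton: λ₁ = h/(m₁v) = 4.30 × 10^-14 m
For alpha particle: λ₂ = h/(m₂v) = 1.08 × 10^-14 m

Since λ ∝ 1/m at constant velocity, the lighter particle has the longer wavelength.

The proton has the longer de Broglie wavelength.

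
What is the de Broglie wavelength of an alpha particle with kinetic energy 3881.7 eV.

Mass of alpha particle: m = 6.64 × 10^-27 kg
2.31 × 10^-13 m

Using λ = h/√(2mKE):

First convert KE to Joules: KE = 3881.7 eV = 6.219 × 10^-16 J

λ = h/√(2mKE)
λ = (6.626 × 10^-34 J·s) / √(2 × 6.64 × 10^-27 kg × 6.219 × 10^-16 J)
λ = 2.31 × 10^-13 m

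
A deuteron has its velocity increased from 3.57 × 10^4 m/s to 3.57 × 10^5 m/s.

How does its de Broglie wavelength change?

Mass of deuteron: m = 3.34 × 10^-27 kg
The wavelength decreases by a factor of 10.

Using λ = h/(mv):

Initial wavelength: λ₁ = h/(mv₁) = 5.56 × 10^-12 m
Final wavelength: λ₂ = h/(mv₂) = 5.56 × 10^-13 m

Since λ ∝ 1/v, when velocity increases by a factor of 10, the wavelength decreases by a factor of 10.

λ₂/λ₁ = v₁/v₂ = 1/10

The wavelength decreases by a factor of 10.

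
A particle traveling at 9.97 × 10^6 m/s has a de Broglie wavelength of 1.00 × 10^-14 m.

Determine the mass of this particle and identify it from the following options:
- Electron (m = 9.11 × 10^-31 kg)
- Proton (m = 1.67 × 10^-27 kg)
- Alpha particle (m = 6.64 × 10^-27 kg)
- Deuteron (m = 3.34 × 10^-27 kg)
The particle is an alpha particle.

From λ = h/(mv), solve for mass:

m = h/(λv)
m = (6.626 × 10^-34 J·s) / (1.00 × 10^-14 m × 9.97 × 10^6 m/s)
m = 6.65 × 10^-27 kg

Comparing with the listed masses, this is closest to an alpha particle.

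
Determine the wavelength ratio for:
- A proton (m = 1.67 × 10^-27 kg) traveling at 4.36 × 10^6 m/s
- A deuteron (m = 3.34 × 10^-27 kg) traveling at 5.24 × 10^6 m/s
λ₁/λ₂ = 2.40

Using λ = h/(mv):

λ₁ = h/(m₁v₁) = 9.10 × 10^-14 m
λ₂ = h/(m₂v₂) = 3.79 × 10^-14 m

Ratio λ₁/λ₂ = (m₂v₂)/(m₁v₁)
         = (3.34 × 10^-27 kg × 5.24 × 10^6 m/s) / (1.67 × 10^-27 kg × 4.36 × 10^6 m/s)
         = 2.40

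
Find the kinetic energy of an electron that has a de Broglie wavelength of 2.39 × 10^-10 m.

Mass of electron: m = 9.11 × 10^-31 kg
4.22 × 10^-18 J (or 26.3 eV)

From λ = h/√(2mKE), we solve for KE:

λ² = h²/(2mKE)
KE = h²/(2mλ²)
KE = (6.626 × 10^-34 J·s)² / (2 × 9.11 × 10^-31 kg × (2.39 × 10^-10 m)²)
KE = 4.22 × 10^-18 J
KE = 26.3 eV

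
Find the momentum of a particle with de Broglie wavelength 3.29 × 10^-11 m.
2.01 × 10^-23 kg·m/s

From the de Broglie relation λ = h/p, we solve for p:

p = h/λ
p = (6.626 × 10^-34 J·s) / (3.29 × 10^-11 m)
p = 2.01 × 10^-23 kg·m/s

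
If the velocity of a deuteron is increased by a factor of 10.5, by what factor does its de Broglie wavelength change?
The wavelength decreases by a factor of 10.5.

From λ = h/(mv), the wavelength is inversely proportional to velocity:

λ ∝ 1/v

If v → 10.5v, then λ → λ/10.5

When velocity is increased by a factor of 10.5, the wavelength decreases by a factor of 10.5.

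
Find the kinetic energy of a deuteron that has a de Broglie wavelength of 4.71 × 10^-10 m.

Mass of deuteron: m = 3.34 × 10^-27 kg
2.96 × 10^-22 J (or 1.85 × 10^-3 eV)

From λ = h/√(2mKE), we solve for KE:

λ² = h²/(2mKE)
KE = h²/(2mλ²)
KE = (6.626 × 10^-34 J·s)² / (2 × 3.34 × 10^-27 kg × (4.71 × 10^-10 m)²)
KE = 2.96 × 10^-22 J
KE = 1.85 × 10^-3 eV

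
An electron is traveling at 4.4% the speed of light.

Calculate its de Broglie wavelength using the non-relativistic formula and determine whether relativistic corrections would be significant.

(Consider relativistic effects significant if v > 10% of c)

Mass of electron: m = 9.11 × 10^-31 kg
No, relativistic corrections are not needed.

Using the non-relativistic de Broglie formula λ = h/(mv):

v = 4.4% × c = 1.319 × 10^7 m/s

λ = h/(mv)
λ = (6.626 × 10^-34 J·s) / (9.11 × 10^-31 kg × 1.319 × 10^7 m/s)
λ = 5.51 × 10^-11 m

Since v = 4.4% of c < 10% of c, relativistic corrections are NOT significant and this non-relativistic result is a good approximation.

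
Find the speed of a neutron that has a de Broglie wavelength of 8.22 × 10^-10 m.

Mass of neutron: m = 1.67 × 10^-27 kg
4.83 × 10^2 m/s

From the de Broglie relation λ = h/(mv), we solve for v:

v = h/(mλ)
v = (6.626 × 10^-34 J·s) / (1.67 × 10^-27 kg × 8.22 × 10^-10 m)
v = 4.83 × 10^2 m/s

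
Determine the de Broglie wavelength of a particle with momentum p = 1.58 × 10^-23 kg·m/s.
4.19 × 10^-11 m

Using the de Broglie relation λ = h/p:

λ = h/p
λ = (6.626 × 10^-34 J·s) / (1.58 × 10^-23 kg·m/s)
λ = 4.19 × 10^-11 m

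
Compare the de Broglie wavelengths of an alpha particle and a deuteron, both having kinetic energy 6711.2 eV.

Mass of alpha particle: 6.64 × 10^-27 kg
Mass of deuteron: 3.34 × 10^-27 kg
The deuteron has the longer wavelength.

Using λ = h/√(2mKE):

For alpha particle: λ₁ = h/√(2m₁KE) = 1.75 × 10^-13 m
For deuteron: λ₂ = h/√(2m₂KE) = 2.47 × 10^-13 m

Since λ ∝ 1/√m at constant kinetic energy, the lighter particle has the longer wavelength.

The deuteron has the longer de Broglie wavelength.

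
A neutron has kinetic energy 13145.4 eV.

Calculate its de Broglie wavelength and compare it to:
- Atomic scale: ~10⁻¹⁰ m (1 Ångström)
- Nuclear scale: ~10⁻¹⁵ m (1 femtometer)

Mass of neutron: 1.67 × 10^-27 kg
λ = 2.50 × 10^-13 m, which is between nuclear and atomic scales.

Using λ = h/√(2mKE):

KE = 13145.4 eV = 2.106 × 10^-15 J

λ = h/√(2mKE)
λ = (6.626 × 10^-34 J·s) / √(2 × 1.67 × 10^-27 kg × 2.106 × 10^-15 J)
λ = 2.50 × 10^-13 m

Comparison:
- Atomic scale (10⁻¹⁰ m): λ is 0.0025× this size
- Nuclear scale (10⁻¹⁵ m): λ is 2.5e+02× this size

The wavelength is between nuclear and atomic scales.

This wavelength is appropriate for probing atomic structure but too large for nuclear physics experiments.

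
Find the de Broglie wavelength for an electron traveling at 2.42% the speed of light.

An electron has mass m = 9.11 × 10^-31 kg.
1.00 × 10^-10 m

Using the de Broglie relation λ = h/(mv):

v = 2.42% × c = 7.255 × 10^6 m/s

λ = h/(mv)
λ = (6.626 × 10^-34 J·s) / (9.11 × 10^-31 kg × 7.255 × 10^6 m/s)
λ = 1.00 × 10^-10 m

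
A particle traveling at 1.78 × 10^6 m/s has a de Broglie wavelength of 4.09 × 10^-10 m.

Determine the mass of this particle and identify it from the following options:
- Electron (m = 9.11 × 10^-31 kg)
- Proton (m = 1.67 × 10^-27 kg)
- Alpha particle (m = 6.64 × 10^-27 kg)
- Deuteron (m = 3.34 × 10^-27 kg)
The particle is an electron.

From λ = h/(mv), solve for mass:

m = h/(λv)
m = (6.626 × 10^-34 J·s) / (4.09 × 10^-10 m × 1.78 × 10^6 m/s)
m = 9.10 × 10^-31 kg

Comparing with the listed masses, this is closest to an electron.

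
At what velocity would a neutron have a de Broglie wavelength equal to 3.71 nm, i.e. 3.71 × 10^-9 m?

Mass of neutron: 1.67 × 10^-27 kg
1.07 × 10^2 m/s

From λ = h/(mv), solve for v:

v = h/(mλ)
v = (6.626 × 10^-34 J·s) / (1.67 × 10^-27 kg × 3.71 × 10^-9 m)
v = 1.07 × 10^2 m/s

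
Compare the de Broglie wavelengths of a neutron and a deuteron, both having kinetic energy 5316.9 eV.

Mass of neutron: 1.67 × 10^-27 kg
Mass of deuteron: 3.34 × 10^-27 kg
The neutron has the longer wavelength.

Using λ = h/√(2mKE):

For neutron: λ₁ = h/√(2m₁KE) = 3.93 × 10^-13 m
For deuteron: λ₂ = h/√(2m₂KE) = 2.78 × 10^-13 m

Since λ ∝ 1/√m at constant kinetic energy, the lighter particle has the longer wavelength.

The neutron has the longer de Broglie wavelength.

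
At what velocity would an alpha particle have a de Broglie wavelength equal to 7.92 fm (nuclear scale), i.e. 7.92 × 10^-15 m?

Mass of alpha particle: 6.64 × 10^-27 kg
1.26 × 10^7 m/s

From λ = h/(mv), solve for v:

v = h/(mλ)
v = (6.626 × 10^-34 J·s) / (6.64 × 10^-27 kg × 7.92 × 10^-15 m)
v = 1.26 × 10^7 m/s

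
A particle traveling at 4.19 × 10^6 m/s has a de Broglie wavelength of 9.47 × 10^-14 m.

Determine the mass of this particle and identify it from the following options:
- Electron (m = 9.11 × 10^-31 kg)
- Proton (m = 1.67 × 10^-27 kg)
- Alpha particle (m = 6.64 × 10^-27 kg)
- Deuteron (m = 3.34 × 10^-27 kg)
The particle is a proton.

From λ = h/(mv), solve for mass:

m = h/(λv)
m = (6.626 × 10^-34 J·s) / (9.47 × 10^-14 m × 4.19 × 10^6 m/s)
m = 1.67 × 10^-27 kg

Comparing with the listed masses, this is closest to a proton.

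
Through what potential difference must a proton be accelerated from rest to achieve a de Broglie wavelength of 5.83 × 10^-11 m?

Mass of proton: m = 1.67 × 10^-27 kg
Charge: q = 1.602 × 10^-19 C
2.41 × 10^-1 V

From λ = h/√(2mqV), we solve for V:

λ² = h²/(2mqV)
V = h²/(2mqλ²)
V = (6.626 × 10^-34 J·s)² / (2 × 1.67 × 10^-27 kg × 1.602 × 10^-19 C × (5.83 × 10^-11 m)²)
V = 2.41 × 10^-1 V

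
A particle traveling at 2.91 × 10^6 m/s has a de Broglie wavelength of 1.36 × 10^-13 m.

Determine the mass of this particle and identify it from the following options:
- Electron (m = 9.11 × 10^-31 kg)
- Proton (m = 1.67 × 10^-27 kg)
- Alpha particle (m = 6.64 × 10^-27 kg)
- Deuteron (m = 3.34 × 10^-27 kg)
The particle is a proton.

From λ = h/(mv), solve for mass:

m = h/(λv)
m = (6.626 × 10^-34 J·s) / (1.36 × 10^-13 m × 2.91 × 10^6 m/s)
m = 1.67 × 10^-27 kg

Comparing with the listed masses, this is closest to a proton.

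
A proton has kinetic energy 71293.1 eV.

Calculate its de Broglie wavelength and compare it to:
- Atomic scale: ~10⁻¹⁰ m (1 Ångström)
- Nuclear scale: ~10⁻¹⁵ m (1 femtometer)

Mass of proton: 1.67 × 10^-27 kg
λ = 1.07 × 10^-13 m, which is between nuclear and atomic scales.

Using λ = h/√(2mKE):

KE = 71293.1 eV = 1.142 × 10^-14 J

λ = h/√(2mKE)
λ = (6.626 × 10^-34 J·s) / √(2 × 1.67 × 10^-27 kg × 1.142 × 10^-14 J)
λ = 1.07 × 10^-13 m

Comparison:
- Atomic scale (10⁻¹⁰ m): λ is 0.0011× this size
- Nuclear scale (10⁻¹⁵ m): λ is 1.1e+02× this size

The wavelength is between nuclear and atomic scales.

This wavelength is appropriate for probing atomic structure but too large for nuclear physics experiments.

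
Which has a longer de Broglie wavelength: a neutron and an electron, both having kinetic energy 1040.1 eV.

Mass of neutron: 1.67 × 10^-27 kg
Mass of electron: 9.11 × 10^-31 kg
The electron has the longer wavelength.

Using λ = h/√(2mKE):

For neutron: λ₁ = h/√(2m₁KE) = 8.88 × 10^-13 m
For electron: λ₂ = h/√(2m₂KE) = 3.80 × 10^-11 m

Since λ ∝ 1/√m at constant kinetic energy, the lighter particle has the longer wavelength.

The electron has the longer de Broglie wavelength.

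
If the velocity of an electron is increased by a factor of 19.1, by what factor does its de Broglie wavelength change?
The wavelength decreases by a factor of 19.1.

From λ = h/(mv), the wavelength is inversely proportional to velocity:

λ ∝ 1/v

If v → 19.1v, then λ → λ/19.1

When velocity is increased by a factor of 19.1, the wavelength decreases by a factor of 19.1.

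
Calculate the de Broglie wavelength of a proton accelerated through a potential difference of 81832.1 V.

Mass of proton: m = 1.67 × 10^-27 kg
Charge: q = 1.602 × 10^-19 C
1.00 × 10^-13 m

When a particle is accelerated through voltage V, it gains kinetic energy KE = qV.

The de Broglie wavelength is then λ = h/√(2mqV):

λ = h/√(2mqV)
λ = (6.626 × 10^-34 J·s) / √(2 × 1.67 × 10^-27 kg × 1.602 × 10^-19 C × 81832.1 V)
λ = 1.00 × 10^-13 m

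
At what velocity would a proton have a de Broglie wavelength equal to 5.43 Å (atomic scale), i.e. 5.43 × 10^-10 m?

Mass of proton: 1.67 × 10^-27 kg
7.31 × 10^2 m/s

From λ = h/(mv), solve for v:

v = h/(mλ)
v = (6.626 × 10^-34 J·s) / (1.67 × 10^-27 kg × 5.43 × 10^-10 m)
v = 7.31 × 10^2 m/s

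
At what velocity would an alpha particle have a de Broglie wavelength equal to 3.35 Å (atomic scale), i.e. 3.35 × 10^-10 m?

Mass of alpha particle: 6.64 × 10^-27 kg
2.98 × 10^2 m/s

From λ = h/(mv), solve for v:

v = h/(mλ)
v = (6.626 × 10^-34 J·s) / (6.64 × 10^-27 kg × 3.35 × 10^-10 m)
v = 2.98 × 10^2 m/s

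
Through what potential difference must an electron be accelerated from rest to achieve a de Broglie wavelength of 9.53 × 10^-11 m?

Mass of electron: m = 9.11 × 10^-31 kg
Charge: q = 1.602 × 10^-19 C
166 V

From λ = h/√(2mqV), we solve for V:

λ² = h²/(2mqV)
V = h²/(2mqλ²)
V = (6.626 × 10^-34 J·s)² / (2 × 9.11 × 10^-31 kg × 1.602 × 10^-19 C × (9.53 × 10^-11 m)²)
V = 166 V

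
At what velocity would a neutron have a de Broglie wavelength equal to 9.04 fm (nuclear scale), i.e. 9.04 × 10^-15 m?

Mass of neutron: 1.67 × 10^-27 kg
4.39 × 10^7 m/s

From λ = h/(mv), solve for v:

v = h/(mλ)
v = (6.626 × 10^-34 J·s) / (1.67 × 10^-27 kg × 9.04 × 10^-15 m)
v = 4.39 × 10^7 m/s

Note: This velocity is 14.6% of the speed of light, so relativistic corrections would be needed for a more accurate calculation.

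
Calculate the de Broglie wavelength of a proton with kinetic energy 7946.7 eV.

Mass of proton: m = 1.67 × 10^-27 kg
3.21 × 10^-13 m

Using λ = h/√(2mKE):

First convert KE to Joules: KE = 7946.7 eV = 1.273 × 10^-15 J

λ = h/√(2mKE)
λ = (6.626 × 10^-34 J·s) / √(2 × 1.67 × 10^-27 kg × 1.273 × 10^-15 J)
λ = 3.21 × 10^-13 m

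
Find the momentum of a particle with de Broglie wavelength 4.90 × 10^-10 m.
1.35 × 10^-24 kg·m/s

From the de Broglie relation λ = h/p, we solve for p:

p = h/λ
p = (6.626 × 10^-34 J·s) / (4.90 × 10^-10 m)
p = 1.35 × 10^-24 kg·m/s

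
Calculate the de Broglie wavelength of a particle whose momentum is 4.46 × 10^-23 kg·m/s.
1.49 × 10^-11 m

Using the de Broglie relation λ = h/p:

λ = h/p
λ = (6.626 × 10^-34 J·s) / (4.46 × 10^-23 kg·m/s)
λ = 1.49 × 10^-11 m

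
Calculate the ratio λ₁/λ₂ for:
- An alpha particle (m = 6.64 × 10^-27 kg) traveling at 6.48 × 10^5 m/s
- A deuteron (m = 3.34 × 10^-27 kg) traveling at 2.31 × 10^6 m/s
λ₁/λ₂ = 1.79

Using λ = h/(mv):

λ₁ = h/(m₁v₁) = 1.54 × 10^-13 m
λ₂ = h/(m₂v₂) = 8.59 × 10^-14 m

Ratio λ₁/λ₂ = (m₂v₂)/(m₁v₁)
         = (3.34 × 10^-27 kg × 2.31 × 10^6 m/s) / (6.64 × 10^-27 kg × 6.48 × 10^5 m/s)
         = 1.79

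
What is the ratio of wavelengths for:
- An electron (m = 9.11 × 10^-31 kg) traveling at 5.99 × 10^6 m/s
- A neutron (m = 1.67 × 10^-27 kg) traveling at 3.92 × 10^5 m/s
λ₁/λ₂ = 120

Using λ = h/(mv):

λ₁ = h/(m₁v₁) = 1.21 × 10^-10 m
λ₂ = h/(m₂v₂) = 1.01 × 10^-12 m

Ratio λ₁/λ₂ = (m₂v₂)/(m₁v₁)
         = (1.67 × 10^-27 kg × 3.92 × 10^5 m/s) / (9.11 × 10^-31 kg × 5.99 × 10^6 m/s)
         = 120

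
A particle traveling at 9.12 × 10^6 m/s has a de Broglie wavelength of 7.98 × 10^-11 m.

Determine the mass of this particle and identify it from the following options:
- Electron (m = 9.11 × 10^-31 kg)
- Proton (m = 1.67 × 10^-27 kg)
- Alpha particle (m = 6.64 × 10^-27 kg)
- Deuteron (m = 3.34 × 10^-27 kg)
The particle is an electron.

From λ = h/(mv), solve for mass:

m = h/(λv)
m = (6.626 × 10^-34 J·s) / (7.98 × 10^-11 m × 9.12 × 10^6 m/s)
m = 9.10 × 10^-31 kg

Comparing with the listed masses, this is closest to an electron.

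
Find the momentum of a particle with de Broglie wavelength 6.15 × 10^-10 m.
1.08 × 10^-24 kg·m/s

From the de Broglie relation λ = h/p, we solve for p:

p = h/λ
p = (6.626 × 10^-34 J·s) / (6.15 × 10^-10 m)
p = 1.08 × 10^-24 kg·m/s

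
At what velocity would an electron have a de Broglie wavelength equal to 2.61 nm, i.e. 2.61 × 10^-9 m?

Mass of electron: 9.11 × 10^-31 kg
2.79 × 10^5 m/s

From λ = h/(mv), solve for v:

v = h/(mλ)
v = (6.626 × 10^-34 J·s) / (9.11 × 10^-31 kg × 2.61 × 10^-9 m)
v = 2.79 × 10^5 m/s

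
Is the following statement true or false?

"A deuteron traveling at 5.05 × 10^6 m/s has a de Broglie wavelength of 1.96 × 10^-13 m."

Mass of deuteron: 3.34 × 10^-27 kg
False

The claim is incorrect.

Using λ = h/(mv):
λ = (6.626 × 10^-34 J·s) / (3.34 × 10^-27 kg × 5.05 × 10^6 m/s)
λ = 3.93 × 10^-14 m

The actual wavelength differs from the claimed 1.96 × 10^-13 m.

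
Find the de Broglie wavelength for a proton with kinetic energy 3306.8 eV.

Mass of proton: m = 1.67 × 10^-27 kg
4.98 × 10^-13 m

Using λ = h/√(2mKE):

First convert KE to Joules: KE = 3306.8 eV = 5.298 × 10^-16 J

λ = h/√(2mKE)
λ = (6.626 × 10^-34 J·s) / √(2 × 1.67 × 10^-27 kg × 5.298 × 10^-16 J)
λ = 4.98 × 10^-13 m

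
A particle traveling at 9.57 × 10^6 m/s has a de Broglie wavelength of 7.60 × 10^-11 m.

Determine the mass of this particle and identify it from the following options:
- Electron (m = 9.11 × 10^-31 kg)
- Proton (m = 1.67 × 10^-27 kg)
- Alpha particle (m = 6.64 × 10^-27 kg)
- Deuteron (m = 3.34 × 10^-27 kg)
The particle is an electron.

From λ = h/(mv), solve for mass:

m = h/(λv)
m = (6.626 × 10^-34 J·s) / (7.60 × 10^-11 m × 9.57 × 10^6 m/s)
m = 9.11 × 10^-31 kg

Comparing with the listed masses, this is closest to an electron.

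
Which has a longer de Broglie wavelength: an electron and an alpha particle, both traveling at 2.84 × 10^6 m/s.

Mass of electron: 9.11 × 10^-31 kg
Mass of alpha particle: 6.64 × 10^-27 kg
The electron has the longer wavelength.

Using λ = h/(mv), since both particles have the same velocity, the wavelength depends only on mass.

For electron: λ₁ = h/(m₁v) = 2.56 × 10^-10 m
For alpha particle: λ₂ = h/(m₂v) = 3.51 × 10^-14 m

Since λ ∝ 1/m at constant velocity, the lighter particle has the longer wavelength.

The electron has the longer de Broglie wavelength.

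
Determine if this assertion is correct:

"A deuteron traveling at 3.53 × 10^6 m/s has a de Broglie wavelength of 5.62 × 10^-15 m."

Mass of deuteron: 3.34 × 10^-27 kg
False

The claim is incorrect.

Using λ = h/(mv):
λ = (6.626 × 10^-34 J·s) / (3.34 × 10^-27 kg × 3.53 × 10^6 m/s)
λ = 5.62 × 10^-14 m

The actual wavelength differs from the claimed 5.62 × 10^-15 m.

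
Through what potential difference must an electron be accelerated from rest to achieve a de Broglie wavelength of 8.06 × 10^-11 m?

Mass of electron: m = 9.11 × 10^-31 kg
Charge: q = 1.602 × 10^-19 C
232 V

From λ = h/√(2mqV), we solve for V:

λ² = h²/(2mqV)
V = h²/(2mqλ²)
V = (6.626 × 10^-34 J·s)² / (2 × 9.11 × 10^-31 kg × 1.602 × 10^-19 C × (8.06 × 10^-11 m)²)
V = 232 V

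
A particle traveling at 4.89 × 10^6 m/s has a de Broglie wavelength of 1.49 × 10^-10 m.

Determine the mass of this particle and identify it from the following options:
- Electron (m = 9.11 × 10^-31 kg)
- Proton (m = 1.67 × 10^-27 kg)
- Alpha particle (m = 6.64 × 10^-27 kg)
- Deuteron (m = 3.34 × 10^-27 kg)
The particle is an electron.

From λ = h/(mv), solve for mass:

m = h/(λv)
m = (6.626 × 10^-34 J·s) / (1.49 × 10^-10 m × 4.89 × 10^6 m/s)
m = 9.09 × 10^-31 kg

Comparing with the listed masses, this is closest to an electron.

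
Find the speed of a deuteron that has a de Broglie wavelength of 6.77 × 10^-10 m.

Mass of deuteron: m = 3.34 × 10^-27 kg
2.93 × 10^2 m/s

From the de Broglie relation λ = h/(mv), we solve for v:

v = h/(mλ)
v = (6.626 × 10^-34 J·s) / (3.34 × 10^-27 kg × 6.77 × 10^-10 m)
v = 2.93 × 10^2 m/s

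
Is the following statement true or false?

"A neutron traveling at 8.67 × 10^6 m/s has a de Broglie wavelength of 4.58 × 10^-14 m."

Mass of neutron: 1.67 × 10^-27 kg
True

The claim is correct.

Using λ = h/(mv):
λ = (6.626 × 10^-34 J·s) / (1.67 × 10^-27 kg × 8.67 × 10^6 m/s)
λ = 4.58 × 10^-14 m

This matches the claimed value.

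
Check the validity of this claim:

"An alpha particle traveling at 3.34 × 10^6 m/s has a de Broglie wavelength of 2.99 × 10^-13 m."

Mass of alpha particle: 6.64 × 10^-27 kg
False

The claim is incorrect.

Using λ = h/(mv):
λ = (6.626 × 10^-34 J·s) / (6.64 × 10^-27 kg × 3.34 × 10^6 m/s)
λ = 2.99 × 10^-14 m

The actual wavelength differs from the claimed 2.99 × 10^-13 m.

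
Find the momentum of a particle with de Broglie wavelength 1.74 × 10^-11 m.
3.81 × 10^-23 kg·m/s

From the de Broglie relation λ = h/p, we solve for p:

p = h/λ
p = (6.626 × 10^-34 J·s) / (1.74 × 10^-11 m)
p = 3.81 × 10^-23 kg·m/s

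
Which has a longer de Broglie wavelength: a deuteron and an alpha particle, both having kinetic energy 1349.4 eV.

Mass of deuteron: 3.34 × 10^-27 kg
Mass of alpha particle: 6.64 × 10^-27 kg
The deuteron has the longer wavelength.

Using λ = h/√(2mKE):

For deuteron: λ₁ = h/√(2m₁KE) = 5.51 × 10^-13 m
For alpha particle: λ₂ = h/√(2m₂KE) = 3.91 × 10^-13 m

Since λ ∝ 1/√m at constant kinetic energy, the lighter particle has the longer wavelength.

The deuteron has the longer de Broglie wavelength.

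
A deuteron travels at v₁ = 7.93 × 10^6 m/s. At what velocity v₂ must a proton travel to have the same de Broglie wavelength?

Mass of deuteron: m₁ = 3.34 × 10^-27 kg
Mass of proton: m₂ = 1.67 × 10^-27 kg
v₂ = 1.59 × 10^7 m/s

For equal de Broglie wavelengths: λ₁ = λ₂

h/(m₁v₁) = h/(m₂v₂)
m₁v₁ = m₂v₂
v₂ = v₁ · (m₁/m₂)

v₂ = 7.93 × 10^6 m/s × (3.34 × 10^-27 kg / 1.67 × 10^-27 kg)
v₂ = 1.59 × 10^7 m/s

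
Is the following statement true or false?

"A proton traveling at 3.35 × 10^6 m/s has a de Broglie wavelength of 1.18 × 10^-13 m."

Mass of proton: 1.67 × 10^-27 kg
True

The claim is correct.

Using λ = h/(mv):
λ = (6.626 × 10^-34 J·s) / (1.67 × 10^-27 kg × 3.35 × 10^6 m/s)
λ = 1.18 × 10^-13 m

This matches the claimed value.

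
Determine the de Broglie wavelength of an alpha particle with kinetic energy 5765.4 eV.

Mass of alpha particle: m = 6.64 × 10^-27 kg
1.89 × 10^-13 m

Using λ = h/√(2mKE):

First convert KE to Joules: KE = 5765.4 eV = 9.237 × 10^-16 J

λ = h/√(2mKE)
λ = (6.626 × 10^-34 J·s) / √(2 × 6.64 × 10^-27 kg × 9.237 × 10^-16 J)
λ = 1.89 × 10^-13 m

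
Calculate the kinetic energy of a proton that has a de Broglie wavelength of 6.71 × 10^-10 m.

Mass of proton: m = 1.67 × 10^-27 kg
2.92 × 10^-22 J (or 1.82 × 10^-3 eV)

From λ = h/√(2mKE), we solve for KE:

λ² = h²/(2mKE)
KE = h²/(2mλ²)
KE = (6.626 × 10^-34 J·s)² / (2 × 1.67 × 10^-27 kg × (6.71 × 10^-10 m)²)
KE = 2.92 × 10^-22 J
KE = 1.82 × 10^-3 eV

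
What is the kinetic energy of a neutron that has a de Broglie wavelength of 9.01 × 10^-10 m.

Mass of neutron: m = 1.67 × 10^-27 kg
1.62 × 10^-22 J (or 1.01 × 10^-3 eV)

From λ = h/√(2mKE), we solve for KE:

λ² = h²/(2mKE)
KE = h²/(2mλ²)
KE = (6.626 × 10^-34 J·s)² / (2 × 1.67 × 10^-27 kg × (9.01 × 10^-10 m)²)
KE = 1.62 × 10^-22 J
KE = 1.01 × 10^-3 eV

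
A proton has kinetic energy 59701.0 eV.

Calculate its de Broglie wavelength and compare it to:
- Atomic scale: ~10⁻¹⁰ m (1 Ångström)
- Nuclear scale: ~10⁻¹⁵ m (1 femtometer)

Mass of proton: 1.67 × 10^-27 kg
λ = 1.17 × 10^-13 m, which is between nuclear and atomic scales.

Using λ = h/√(2mKE):

KE = 59701.0 eV = 9.565 × 10^-15 J

λ = h/√(2mKE)
λ = (6.626 × 10^-34 J·s) / √(2 × 1.67 × 10^-27 kg × 9.565 × 10^-15 J)
λ = 1.17 × 10^-13 m

Comparison:
- Atomic scale (10⁻¹⁰ m): λ is 0.0012× this size
- Nuclear scale (10⁻¹⁵ m): λ is 1.2e+02× this size

The wavelength is between nuclear and atomic scales.

This wavelength is appropriate for probing atomic structure but too large for nuclear physics experiments.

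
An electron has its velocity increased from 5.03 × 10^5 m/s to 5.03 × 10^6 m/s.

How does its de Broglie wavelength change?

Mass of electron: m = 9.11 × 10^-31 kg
The wavelength decreases by a factor of 10.

Using λ = h/(mv):

Initial wavelength: λ₁ = h/(mv₁) = 1.45 × 10^-9 m
Final wavelength: λ₂ = h/(mv₂) = 1.45 × 10^-10 m

Since λ ∝ 1/v, when velocity increases by a factor of 10, the wavelength decreases by a factor of 10.

λ₂/λ₁ = v₁/v₂ = 1/10

The wavelength decreases by a factor of 10.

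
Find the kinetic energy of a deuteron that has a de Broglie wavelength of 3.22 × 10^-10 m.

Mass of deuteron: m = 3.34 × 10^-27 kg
6.34 × 10^-22 J (or 3.96 × 10^-3 eV)

From λ = h/√(2mKE), we solve for KE:

λ² = h²/(2mKE)
KE = h²/(2mλ²)
KE = (6.626 × 10^-34 J·s)² / (2 × 3.34 × 10^-27 kg × (3.22 × 10^-10 m)²)
KE = 6.34 × 10^-22 J
KE = 3.96 × 10^-3 eV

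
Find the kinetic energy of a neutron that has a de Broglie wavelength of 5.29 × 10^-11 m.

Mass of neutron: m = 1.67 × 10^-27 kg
4.70 × 10^-20 J (or 0.293 eV)

From λ = h/√(2mKE), we solve for KE:

λ² = h²/(2mKE)
KE = h²/(2mλ²)
KE = (6.626 × 10^-34 J·s)² / (2 × 1.67 × 10^-27 kg × (5.29 × 10^-11 m)²)
KE = 4.70 × 10^-20 J
KE = 0.293 eV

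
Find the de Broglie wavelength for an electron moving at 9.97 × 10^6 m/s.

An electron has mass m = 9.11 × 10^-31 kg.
7.30 × 10^-11 m

Using the de Broglie relation λ = h/(mv):

λ = h/(mv)
λ = (6.626 × 10^-34 J·s) / (9.11 × 10^-31 kg × 9.97 × 10^6 m/s)
λ = 7.30 × 10^-11 m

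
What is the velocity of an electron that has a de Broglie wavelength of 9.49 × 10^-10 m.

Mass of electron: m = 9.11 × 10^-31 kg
7.66 × 10^5 m/s

From the de Broglie relation λ = h/(mv), we solve for v:

v = h/(mλ)
v = (6.626 × 10^-34 J·s) / (9.11 × 10^-31 kg × 9.49 × 10^-10 m)
v = 7.66 × 10^5 m/s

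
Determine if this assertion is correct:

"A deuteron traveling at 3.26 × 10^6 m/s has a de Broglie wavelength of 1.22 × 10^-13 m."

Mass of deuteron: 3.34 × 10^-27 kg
False

The claim is incorrect.

Using λ = h/(mv):
λ = (6.626 × 10^-34 J·s) / (3.34 × 10^-27 kg × 3.26 × 10^6 m/s)
λ = 6.09 × 10^-14 m

The actual wavelength differs from the claimed 1.22 × 10^-13 m.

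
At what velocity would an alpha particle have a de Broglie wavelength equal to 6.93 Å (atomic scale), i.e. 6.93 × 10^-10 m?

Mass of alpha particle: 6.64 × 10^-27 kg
1.44 × 10^2 m/s

From λ = h/(mv), solve for v:

v = h/(mλ)
v = (6.626 × 10^-34 J·s) / (6.64 × 10^-27 kg × 6.93 × 10^-10 m)
v = 1.44 × 10^2 m/s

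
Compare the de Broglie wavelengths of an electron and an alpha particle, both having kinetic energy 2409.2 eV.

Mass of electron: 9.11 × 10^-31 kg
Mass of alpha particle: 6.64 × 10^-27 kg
The electron has the longer wavelength.

Using λ = h/√(2mKE):

For electron: λ₁ = h/√(2m₁KE) = 2.50 × 10^-11 m
For alpha particle: λ₂ = h/√(2m₂KE) = 2.93 × 10^-13 m

Since λ ∝ 1/√m at constant kinetic energy, the lighter particle has the longer wavelength.

The electron has the longer de Broglie wavelength.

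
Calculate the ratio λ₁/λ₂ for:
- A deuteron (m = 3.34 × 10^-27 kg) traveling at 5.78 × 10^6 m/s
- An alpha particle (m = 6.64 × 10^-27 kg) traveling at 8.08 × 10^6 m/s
λ₁/λ₂ = 2.78

Using λ = h/(mv):

λ₁ = h/(m₁v₁) = 3.43 × 10^-14 m
λ₂ = h/(m₂v₂) = 1.24 × 10^-14 m

Ratio λ₁/λ₂ = (m₂v₂)/(m₁v₁)
         = (6.64 × 10^-27 kg × 8.08 × 10^6 m/s) / (3.34 × 10^-27 kg × 5.78 × 10^6 m/s)
         = 2.78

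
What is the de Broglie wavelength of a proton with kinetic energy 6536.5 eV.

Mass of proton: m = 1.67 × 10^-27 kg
3.54 × 10^-13 m

Using λ = h/√(2mKE):

First convert KE to Joules: KE = 6536.5 eV = 1.047 × 10^-15 J

λ = h/√(2mKE)
λ = (6.626 × 10^-34 J·s) / √(2 × 1.67 × 10^-27 kg × 1.047 × 10^-15 J)
λ = 3.54 × 10^-13 m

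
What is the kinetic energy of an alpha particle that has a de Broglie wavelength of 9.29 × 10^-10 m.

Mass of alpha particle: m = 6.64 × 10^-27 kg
3.83 × 10^-23 J (or 2.39 × 10^-4 eV)

From λ = h/√(2mKE), we solve for KE:

λ² = h²/(2mKE)
KE = h²/(2mλ²)
KE = (6.626 × 10^-34 J·s)² / (2 × 6.64 × 10^-27 kg × (9.29 × 10^-10 m)²)
KE = 3.83 × 10^-23 J
KE = 2.39 × 10^-4 eV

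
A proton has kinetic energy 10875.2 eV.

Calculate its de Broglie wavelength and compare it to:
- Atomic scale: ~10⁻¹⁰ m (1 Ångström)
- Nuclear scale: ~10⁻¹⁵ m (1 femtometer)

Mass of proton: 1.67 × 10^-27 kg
λ = 2.75 × 10^-13 m, which is between nuclear and atomic scales.

Using λ = h/√(2mKE):

KE = 10875.2 eV = 1.742 × 10^-15 J

λ = h/√(2mKE)
λ = (6.626 × 10^-34 J·s) / √(2 × 1.67 × 10^-27 kg × 1.742 × 10^-15 J)
λ = 2.75 × 10^-13 m

Comparison:
- Atomic scale (10⁻¹⁰ m): λ is 0.0027× this size
- Nuclear scale (10⁻¹⁵ m): λ is 2.7e+02× this size

The wavelength is between nuclear and atomic scales.

This wavelength is appropriate for probing atomic structure but too large for nuclear physics experiments.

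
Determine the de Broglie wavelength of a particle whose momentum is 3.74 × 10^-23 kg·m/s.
1.77 × 10^-11 m

Using the de Broglie relation λ = h/p:

λ = h/p
λ = (6.626 × 10^-34 J·s) / (3.74 × 10^-23 kg·m/s)
λ = 1.77 × 10^-11 m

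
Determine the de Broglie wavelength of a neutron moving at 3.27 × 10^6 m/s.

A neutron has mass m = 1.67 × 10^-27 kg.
1.21 × 10^-13 m

Using the de Broglie relation λ = h/(mv):

λ = h/(mv)
λ = (6.626 × 10^-34 J·s) / (1.67 × 10^-27 kg × 3.27 × 10^6 m/s)
λ = 1.21 × 10^-13 m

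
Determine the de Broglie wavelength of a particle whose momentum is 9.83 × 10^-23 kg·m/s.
6.74 × 10^-12 m

Using the de Broglie relation λ = h/p:

λ = h/p
λ = (6.626 × 10^-34 J·s) / (9.83 × 10^-23 kg·m/s)
λ = 6.74 × 10^-12 m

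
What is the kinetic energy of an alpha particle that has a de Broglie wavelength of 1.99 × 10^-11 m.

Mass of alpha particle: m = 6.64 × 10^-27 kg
8.35 × 10^-20 J (or 0.521 eV)

From λ = h/√(2mKE), we solve for KE:

λ² = h²/(2mKE)
KE = h²/(2mλ²)
KE = (6.626 × 10^-34 J·s)² / (2 × 6.64 × 10^-27 kg × (1.99 × 10^-11 m)²)
KE = 8.35 × 10^-20 J
KE = 0.521 eV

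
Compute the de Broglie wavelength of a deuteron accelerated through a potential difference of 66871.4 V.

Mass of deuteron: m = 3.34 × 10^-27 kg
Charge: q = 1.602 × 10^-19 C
7.83 × 10^-14 m

When a particle is accelerated through voltage V, it gains kinetic energy KE = qV.

The de Broglie wavelength is then λ = h/√(2mqV):

λ = h/√(2mqV)
λ = (6.626 × 10^-34 J·s) / √(2 × 3.34 × 10^-27 kg × 1.602 × 10^-19 C × 66871.4 V)
λ = 7.83 × 10^-14 m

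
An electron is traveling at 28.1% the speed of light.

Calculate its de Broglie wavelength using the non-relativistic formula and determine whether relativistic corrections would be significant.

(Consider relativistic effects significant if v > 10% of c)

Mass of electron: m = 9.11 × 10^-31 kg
Yes, relativistic corrections are needed.

Using the non-relativistic de Broglie formula λ = h/(mv):

v = 28.1% × c = 8.424 × 10^7 m/s

λ = h/(mv)
λ = (6.626 × 10^-34 J·s) / (9.11 × 10^-31 kg × 8.424 × 10^7 m/s)
λ = 8.63 × 10^-12 m

Since v = 28.1% of c > 10% of c, relativistic corrections ARE significant and the actual wavelength would differ from this non-relativistic estimate.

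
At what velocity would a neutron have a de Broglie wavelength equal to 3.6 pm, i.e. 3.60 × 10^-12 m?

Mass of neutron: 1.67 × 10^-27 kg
1.10 × 10^5 m/s

From λ = h/(mv), solve for v:

v = h/(mλ)
v = (6.626 × 10^-34 J·s) / (1.67 × 10^-27 kg × 3.60 × 10^-12 m)
v = 1.10 × 10^5 m/s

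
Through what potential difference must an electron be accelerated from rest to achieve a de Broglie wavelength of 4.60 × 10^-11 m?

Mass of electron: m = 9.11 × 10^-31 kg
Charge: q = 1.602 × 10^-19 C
711 V

From λ = h/√(2mqV), we solve for V:

λ² = h²/(2mqV)
V = h²/(2mqλ²)
V = (6.626 × 10^-34 J·s)² / (2 × 9.11 × 10^-31 kg × 1.602 × 10^-19 C × (4.60 × 10^-11 m)²)
V = 711 V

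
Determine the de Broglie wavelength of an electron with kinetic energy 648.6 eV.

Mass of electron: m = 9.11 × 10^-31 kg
4.82 × 10^-11 m

Using λ = h/√(2mKE):

First convert KE to Joules: KE = 648.6 eV = 1.039 × 10^-16 J

λ = h/√(2mKE)
λ = (6.626 × 10^-34 J·s) / √(2 × 9.11 × 10^-31 kg × 1.039 × 10^-16 J)
λ = 4.82 × 10^-11 m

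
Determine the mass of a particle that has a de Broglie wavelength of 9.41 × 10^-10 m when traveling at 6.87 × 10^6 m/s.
1.02 × 10^-31 kg

From the de Broglie relation λ = h/(mv), we solve for m:

m = h/(λv)
m = (6.626 × 10^-34 J·s) / (9.41 × 10^-10 m × 6.87 × 10^6 m/s)
m = 1.02 × 10^-31 kg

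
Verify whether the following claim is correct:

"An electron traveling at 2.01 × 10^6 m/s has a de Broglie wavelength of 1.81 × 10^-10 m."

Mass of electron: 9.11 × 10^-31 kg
False

The claim is incorrect.

Using λ = h/(mv):
λ = (6.626 × 10^-34 J·s) / (9.11 × 10^-31 kg × 2.01 × 10^6 m/s)
λ = 3.62 × 10^-10 m

The actual wavelength differs from the claimed 1.81 × 10^-10 m.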